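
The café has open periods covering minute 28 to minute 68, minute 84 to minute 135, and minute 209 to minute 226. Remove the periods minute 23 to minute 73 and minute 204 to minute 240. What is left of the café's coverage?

minute 28 to minute 68: fully covered by B → removed.
minute 84 to minute 135: no B overlap → unchanged.
minute 209 to minute 226: fully covered by B → removed.

minute 84 to minute 135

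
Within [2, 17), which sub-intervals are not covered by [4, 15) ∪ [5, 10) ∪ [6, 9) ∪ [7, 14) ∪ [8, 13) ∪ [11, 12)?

[2, 4) ∪ [15, 17)

The merged coverage is [4, 15).
Complement within [2, 17): [2, 4), [15, 17).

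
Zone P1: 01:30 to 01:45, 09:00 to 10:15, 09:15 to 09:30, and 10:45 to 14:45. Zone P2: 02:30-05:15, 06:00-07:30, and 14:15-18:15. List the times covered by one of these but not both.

01:30-01:45, 02:30-05:15, 06:00-07:30, 09:00-10:15, 10:45-14:15, 14:45-18:15

First set merges to 01:30-01:45, 09:00-10:15, 10:45-14:45.
A \ B = 01:30-01:45, 09:00-10:15, 10:45-14:15.
B \ A = 02:30-05:15, 06:00-07:30, 14:45-18:15.
Union of the two gives the symmetric difference.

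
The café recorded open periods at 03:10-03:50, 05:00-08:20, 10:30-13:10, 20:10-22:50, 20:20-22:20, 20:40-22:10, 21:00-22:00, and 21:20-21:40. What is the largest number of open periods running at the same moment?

Walk the sorted start/end points keeping a running depth.
The depth first hits 5 at 21:20.

5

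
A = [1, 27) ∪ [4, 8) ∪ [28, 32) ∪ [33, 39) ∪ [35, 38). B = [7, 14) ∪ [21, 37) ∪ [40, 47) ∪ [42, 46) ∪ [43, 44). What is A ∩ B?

First set merges to [1, 27), [28, 32), [33, 39).
Second set merges to [7, 14), [21, 37), [40, 47).
[1, 27) overlaps B on [7, 14), [21, 27).
[28, 32) overlaps B on [28, 32).
[33, 39) overlaps B on [33, 37).

[7, 14) ∪ [21, 27) ∪ [28, 32) ∪ [33, 37)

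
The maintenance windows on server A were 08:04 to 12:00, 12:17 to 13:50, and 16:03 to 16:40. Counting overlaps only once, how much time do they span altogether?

6 h 6 min

Merged: 08:04–12:00, 12:17–13:50, 16:03–16:40.
Lengths: 3 h 56 min + 1 h 33 min + 37 min = 6 h 6 min.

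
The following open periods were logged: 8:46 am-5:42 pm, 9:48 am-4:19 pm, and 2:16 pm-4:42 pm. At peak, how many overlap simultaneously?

3

Walk the sorted start/end points keeping a running depth.
The depth first hits 3 at 2:16 pm.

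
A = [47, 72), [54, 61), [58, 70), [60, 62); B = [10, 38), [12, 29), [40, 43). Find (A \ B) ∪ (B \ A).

[10, 38) ∪ [40, 43) ∪ [47, 72)

First set merges to [47, 72).
Second set merges to [10, 38), [40, 43).
A \ B = [47, 72).
B \ A = [10, 38), [40, 43).
Union of the two gives the symmetric difference.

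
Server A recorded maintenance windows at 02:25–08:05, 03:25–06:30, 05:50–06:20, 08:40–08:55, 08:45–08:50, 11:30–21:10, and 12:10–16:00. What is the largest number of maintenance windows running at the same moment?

3

Sweep endpoints in order; track running count of active intervals.
Peak of 3 reached at 05:50.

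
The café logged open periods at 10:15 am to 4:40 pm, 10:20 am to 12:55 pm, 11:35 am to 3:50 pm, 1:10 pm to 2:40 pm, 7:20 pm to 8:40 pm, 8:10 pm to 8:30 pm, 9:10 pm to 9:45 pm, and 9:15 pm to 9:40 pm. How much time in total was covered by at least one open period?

Merged: 10:15 am–4:40 pm, 7:20 pm–8:40 pm, 9:10 pm–9:45 pm.
Lengths: 6 h 25 min + 1 h 20 min + 35 min = 8 h 20 min.

8 h 20 min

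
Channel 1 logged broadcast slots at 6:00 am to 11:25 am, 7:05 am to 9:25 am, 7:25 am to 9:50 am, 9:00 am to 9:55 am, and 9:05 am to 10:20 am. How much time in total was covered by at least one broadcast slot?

Merged: 6:00 am–11:25 am.
Length: 5 h 25 min.

5 h 25 min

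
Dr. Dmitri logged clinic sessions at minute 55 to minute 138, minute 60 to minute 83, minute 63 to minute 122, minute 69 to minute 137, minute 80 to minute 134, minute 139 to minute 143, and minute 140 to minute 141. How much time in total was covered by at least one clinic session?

Merged: minute 55 to minute 138, minute 139 to minute 143.
Lengths: 83 minutes + 4 minutes = 87 minutes.

87 minutes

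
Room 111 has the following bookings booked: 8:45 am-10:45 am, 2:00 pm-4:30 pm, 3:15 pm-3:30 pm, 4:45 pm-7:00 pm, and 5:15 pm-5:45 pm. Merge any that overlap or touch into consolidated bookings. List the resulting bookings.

8:45 am–10:45 am, 2:00 pm–4:30 pm, 4:45 pm–7:00 pm

2:00 pm–4:30 pm is disjoint → start new block.
3:15 pm–3:30 pm overlaps/touches 2:00 pm–4:30 pm → extend to 2:00 pm–4:30 pm.
4:45 pm–7:00 pm is disjoint → start new block.
5:15 pm–5:45 pm overlaps/touches 4:45 pm–7:00 pm → extend to 4:45 pm–7:00 pm.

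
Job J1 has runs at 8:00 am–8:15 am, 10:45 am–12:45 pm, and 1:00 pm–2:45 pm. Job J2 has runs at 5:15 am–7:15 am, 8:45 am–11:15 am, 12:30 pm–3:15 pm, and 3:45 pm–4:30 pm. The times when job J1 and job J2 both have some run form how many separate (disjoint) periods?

A ∩ B = 10:45 am–11:15 am, 12:30 pm–12:45 pm, 1:00 pm–2:45 pm.
That is 3 disjoint pieces.

3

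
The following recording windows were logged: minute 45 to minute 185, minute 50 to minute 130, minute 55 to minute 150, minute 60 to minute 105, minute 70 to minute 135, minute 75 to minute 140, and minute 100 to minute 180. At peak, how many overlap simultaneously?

7

Sweep endpoints in order; track running count of active intervals.
Peak of 7 reached at minute 100.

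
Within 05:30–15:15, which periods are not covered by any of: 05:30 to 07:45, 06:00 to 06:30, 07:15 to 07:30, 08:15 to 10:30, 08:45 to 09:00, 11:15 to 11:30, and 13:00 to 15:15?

07:45–08:15, 10:30–11:15, 11:30–13:00

Covered (merged): 05:30–07:45, 08:15–10:30, 11:15–11:30, 13:00–15:15.
Uncovered inside 05:30–15:15: 07:45–08:15, 10:30–11:15, 11:30–13:00.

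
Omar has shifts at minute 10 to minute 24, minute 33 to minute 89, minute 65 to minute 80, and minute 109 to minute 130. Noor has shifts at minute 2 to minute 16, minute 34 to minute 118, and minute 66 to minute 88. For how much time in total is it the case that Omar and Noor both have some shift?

Merge the first list: minute 10 to minute 24, minute 33 to minute 89, minute 109 to minute 130.
Merge the second list: minute 2 to minute 16, minute 34 to minute 118.
A ∩ B = minute 10 to minute 16, minute 34 to minute 89, minute 109 to minute 118.
Total: 6 minutes + 55 minutes + 9 minutes = 70 minutes.

70 minutes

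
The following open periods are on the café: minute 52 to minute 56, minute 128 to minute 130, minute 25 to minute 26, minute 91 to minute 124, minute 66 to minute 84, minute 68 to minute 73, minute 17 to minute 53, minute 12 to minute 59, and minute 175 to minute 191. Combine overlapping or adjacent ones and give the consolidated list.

Sort by start: minute 12 to minute 59, minute 17 to minute 53, minute 25 to minute 26, minute 52 to minute 56, minute 66 to minute 84, minute 68 to minute 73, minute 91 to minute 124, minute 128 to minute 130, minute 175 to minute 191.
minute 17 to minute 53 overlaps/touches minute 12 to minute 59 → extend to minute 12 to minute 59.
minute 25 to minute 26 overlaps/touches minute 12 to minute 59 → extend to minute 12 to minute 59.
minute 52 to minute 56 overlaps/touches minute 12 to minute 59 → extend to minute 12 to minute 59.
minute 66 to minute 84 is disjoint → start new block.
minute 68 to minute 73 overlaps/touches minute 66 to minute 84 → extend to minute 66 to minute 84.
minute 91 to minute 124 is disjoint → start new block.
minute 128 to minute 130 is disjoint → start new block.
minute 175 to minute 191 is disjoint → start new block.

minute 12 to minute 59, minute 66 to minute 84, minute 91 to minute 124, minute 128 to minute 130, minute 175 to minute 191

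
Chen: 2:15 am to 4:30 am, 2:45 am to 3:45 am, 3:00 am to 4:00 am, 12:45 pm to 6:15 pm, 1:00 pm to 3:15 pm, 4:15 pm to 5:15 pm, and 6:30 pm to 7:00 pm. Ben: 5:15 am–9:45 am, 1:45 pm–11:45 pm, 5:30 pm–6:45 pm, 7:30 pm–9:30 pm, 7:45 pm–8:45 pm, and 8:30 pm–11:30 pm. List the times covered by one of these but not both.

First set merges to 2:15 am-4:30 am, 12:45 pm-6:15 pm, 6:30 pm-7:00 pm.
Second set merges to 5:15 am-9:45 am, 1:45 pm-11:45 pm.
Only in the first: 2:15 am-4:30 am, 12:45 pm-1:45 pm.
Only in the second: 5:15 am-9:45 am, 6:15 pm-6:30 pm, 7:00 pm-11:45 pm.
Together these are the periods covered by exactly one.

2:15 am-4:30 am, 5:15 am-9:45 am, 12:45 pm-1:45 pm, 6:15 pm-6:30 pm, 7:00 pm-11:45 pm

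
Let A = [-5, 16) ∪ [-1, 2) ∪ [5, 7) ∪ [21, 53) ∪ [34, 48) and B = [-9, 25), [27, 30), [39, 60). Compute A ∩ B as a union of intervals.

Merge the first list: [-5, 16), [21, 53).
[-5, 16) overlaps B on [-5, 16).
[21, 53) overlaps B on [21, 25), [27, 30), [39, 53).

[-5, 16) ∪ [21, 25) ∪ [27, 30) ∪ [39, 53)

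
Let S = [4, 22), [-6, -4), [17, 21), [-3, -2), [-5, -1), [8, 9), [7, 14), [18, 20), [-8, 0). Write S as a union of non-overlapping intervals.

[-8, 0) ∪ [4, 22)

Sort by start: [-8, 0), [-6, -4), [-5, -1), [-3, -2), [4, 22), [7, 14), [8, 9), [17, 21), [18, 20).
[-6, -4) overlaps/touches [-8, 0) → extend to [-8, 0).
[-5, -1) overlaps/touches [-8, 0) → extend to [-8, 0).
[-3, -2) overlaps/touches [-8, 0) → extend to [-8, 0).
[4, 22) is disjoint → start new block.
[7, 14) overlaps/touches [4, 22) → extend to [4, 22).
[8, 9) overlaps/touches [4, 22) → extend to [4, 22).
[17, 21) overlaps/touches [4, 22) → extend to [4, 22).
[18, 20) overlaps/touches [4, 22) → extend to [4, 22).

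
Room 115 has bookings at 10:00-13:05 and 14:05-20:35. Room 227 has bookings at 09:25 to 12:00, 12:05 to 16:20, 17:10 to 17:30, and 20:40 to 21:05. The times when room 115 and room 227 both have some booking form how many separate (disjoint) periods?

A ∩ B = 10:00-12:00, 12:05-13:05, 14:05-16:20, 17:10-17:30.
That is 4 disjoint pieces.

4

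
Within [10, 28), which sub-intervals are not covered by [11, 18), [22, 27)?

Covered (merged): [11, 18), [22, 27).
Complement within [10, 28): [10, 11), [18, 22), [27, 28).

[10, 11) ∪ [18, 22) ∪ [27, 28)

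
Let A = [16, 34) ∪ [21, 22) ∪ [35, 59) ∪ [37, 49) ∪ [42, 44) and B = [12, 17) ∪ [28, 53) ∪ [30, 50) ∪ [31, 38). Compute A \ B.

[17, 28) ∪ [53, 59)

First set merges to [16, 34), [35, 59).
Second set merges to [12, 17), [28, 53).
[16, 34) \ B = [17, 28).
[35, 59) \ B = [53, 59).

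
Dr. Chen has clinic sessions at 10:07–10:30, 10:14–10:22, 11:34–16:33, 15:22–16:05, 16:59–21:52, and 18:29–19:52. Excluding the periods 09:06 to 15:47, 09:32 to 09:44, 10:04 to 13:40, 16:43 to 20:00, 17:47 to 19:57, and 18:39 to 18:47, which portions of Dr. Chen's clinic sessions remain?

First set merges to 10:07–10:30, 11:34–16:33, 16:59–21:52.
Second set merges to 09:06–15:47, 16:43–20:00.
10:07–10:30 lies entirely inside B → drops out.
11:34–16:33 with B removed leaves 15:47–16:33.
16:59–21:52 with B removed leaves 20:00–21:52.

15:47–16:33, 20:00–21:52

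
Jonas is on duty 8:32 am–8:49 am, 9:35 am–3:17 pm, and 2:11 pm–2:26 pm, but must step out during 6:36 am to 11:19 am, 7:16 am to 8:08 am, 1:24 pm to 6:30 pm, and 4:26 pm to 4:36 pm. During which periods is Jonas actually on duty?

11:19 am–1:24 pm

Merge the first list: 8:32 am–8:49 am, 9:35 am–3:17 pm.
Merge the second list: 6:36 am–11:19 am, 1:24 pm–6:30 pm.
8:32 am–8:49 am lies entirely inside B → drops out.
9:35 am–3:17 pm with B removed leaves 11:19 am–1:24 pm.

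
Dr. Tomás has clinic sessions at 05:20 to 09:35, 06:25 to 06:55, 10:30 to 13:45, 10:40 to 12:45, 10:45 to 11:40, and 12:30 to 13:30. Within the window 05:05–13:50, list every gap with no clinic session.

After merging, the occupied span is 05:20–09:35, 10:30–13:45.
Uncovered inside 05:05–13:50: 05:05–05:20, 09:35–10:30, 13:45–13:50.

05:05–05:20, 09:35–10:30, 13:45–13:50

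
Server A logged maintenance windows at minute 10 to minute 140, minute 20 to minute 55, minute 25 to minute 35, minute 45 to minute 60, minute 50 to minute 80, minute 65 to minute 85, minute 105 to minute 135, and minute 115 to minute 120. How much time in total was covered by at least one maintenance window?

Merged: minute 10 to minute 140.
Length: 130 minutes.

130 minutes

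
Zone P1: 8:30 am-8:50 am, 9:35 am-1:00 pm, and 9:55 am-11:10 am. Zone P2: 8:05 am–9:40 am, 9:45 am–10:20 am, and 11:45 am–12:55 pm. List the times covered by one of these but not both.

First set merges to 8:30 am-8:50 am, 9:35 am-1:00 pm.
A \ B = 9:40 am-9:45 am, 10:20 am-11:45 am, 12:55 pm-1:00 pm.
B \ A = 8:05 am-8:30 am, 8:50 am-9:35 am.
Union of the two gives the symmetric difference.

8:05 am-8:30 am, 8:50 am-9:35 am, 9:40 am-9:45 am, 10:20 am-11:45 am, 12:55 pm-1:00 pm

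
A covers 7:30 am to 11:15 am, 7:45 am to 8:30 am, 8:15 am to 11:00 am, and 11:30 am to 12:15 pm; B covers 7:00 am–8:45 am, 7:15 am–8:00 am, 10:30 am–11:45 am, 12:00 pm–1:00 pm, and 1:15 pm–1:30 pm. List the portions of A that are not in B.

First set merges to 7:30 am–11:15 am, 11:30 am–12:15 pm.
Second set merges to 7:00 am–8:45 am, 10:30 am–11:45 am, 12:00 pm–1:00 pm, 1:15 pm–1:30 pm.
7:30 am–11:15 am minus B → 8:45 am–10:30 am.
11:30 am–12:15 pm minus B → 11:45 am–12:00 pm.

8:45 am–10:30 am, 11:45 am–12:00 pm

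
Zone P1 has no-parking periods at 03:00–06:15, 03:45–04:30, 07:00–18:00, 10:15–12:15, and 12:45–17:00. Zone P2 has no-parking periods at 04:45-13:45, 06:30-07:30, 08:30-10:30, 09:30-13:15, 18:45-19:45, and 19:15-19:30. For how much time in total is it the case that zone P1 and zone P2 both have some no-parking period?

8 h 15 min

Merge the first list: 03:00–06:15, 07:00–18:00.
Merge the second list: 04:45–13:45, 18:45–19:45.
A ∩ B = 04:45–06:15, 07:00–13:45.
Total: 1 h 30 min + 6 h 45 min = 8 h 15 min.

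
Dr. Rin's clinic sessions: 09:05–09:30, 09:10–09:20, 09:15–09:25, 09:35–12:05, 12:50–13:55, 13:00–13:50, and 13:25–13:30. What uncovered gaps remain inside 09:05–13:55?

The merged coverage is 09:05–09:30, 09:35–12:05, 12:50–13:55.
Complement within 09:05–13:55: 09:30–09:35, 12:05–12:50.

09:30–09:35, 12:05–12:50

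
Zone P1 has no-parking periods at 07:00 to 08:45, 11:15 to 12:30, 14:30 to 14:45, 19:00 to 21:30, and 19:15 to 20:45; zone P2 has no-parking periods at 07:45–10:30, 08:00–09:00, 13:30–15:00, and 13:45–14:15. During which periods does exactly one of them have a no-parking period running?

07:00-07:45, 08:45-10:30, 11:15-12:30, 13:30-14:30, 14:45-15:00, 19:00-21:30

Merge the first list: 07:00-08:45, 11:15-12:30, 14:30-14:45, 19:00-21:30.
Merge the second list: 07:45-10:30, 13:30-15:00.
Only in the first: 07:00-07:45, 11:15-12:30, 19:00-21:30.
Only in the second: 08:45-10:30, 13:30-14:30, 14:45-15:00.
Together these are the periods covered by exactly one.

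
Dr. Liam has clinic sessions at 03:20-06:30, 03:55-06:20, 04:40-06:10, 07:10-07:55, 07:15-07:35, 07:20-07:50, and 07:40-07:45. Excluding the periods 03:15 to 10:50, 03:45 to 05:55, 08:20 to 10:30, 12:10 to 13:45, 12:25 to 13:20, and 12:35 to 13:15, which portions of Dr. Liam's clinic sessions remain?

none

First set merges to 03:20-06:30, 07:10-07:55.
Second set merges to 03:15-10:50, 12:10-13:45.
03:20-06:30 lies entirely inside B → drops out.
07:10-07:55 lies entirely inside B → drops out.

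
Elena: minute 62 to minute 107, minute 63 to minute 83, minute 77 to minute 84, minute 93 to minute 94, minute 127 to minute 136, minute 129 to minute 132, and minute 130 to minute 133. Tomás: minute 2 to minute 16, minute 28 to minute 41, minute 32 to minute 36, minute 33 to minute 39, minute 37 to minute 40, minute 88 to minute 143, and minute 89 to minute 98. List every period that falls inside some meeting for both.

minute 88 to minute 107, minute 127 to minute 136

A, merged: minute 62 to minute 107, minute 127 to minute 136.
B, merged: minute 2 to minute 16, minute 28 to minute 41, minute 88 to minute 143.
minute 62 to minute 107 meets the second set on minute 88 to minute 107.
minute 127 to minute 136 meets the second set on minute 127 to minute 136.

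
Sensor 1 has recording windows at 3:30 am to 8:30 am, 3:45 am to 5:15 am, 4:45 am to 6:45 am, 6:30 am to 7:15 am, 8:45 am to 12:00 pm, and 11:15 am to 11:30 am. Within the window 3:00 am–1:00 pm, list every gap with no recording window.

3:00 am–3:30 am, 8:30 am–8:45 am, 12:00 pm–1:00 pm

After merging, the occupied span is 3:30 am–8:30 am, 8:45 am–12:00 pm.
Uncovered inside 3:00 am–1:00 pm: 3:00 am–3:30 am, 8:30 am–8:45 am, 12:00 pm–1:00 pm.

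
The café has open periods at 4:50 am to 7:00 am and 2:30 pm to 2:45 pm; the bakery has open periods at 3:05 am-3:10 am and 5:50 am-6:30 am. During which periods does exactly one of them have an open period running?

3:05 am–3:10 am, 4:50 am–5:50 am, 6:30 am–7:00 am, 2:30 pm–2:45 pm

A \ B = 4:50 am–5:50 am, 6:30 am–7:00 am, 2:30 pm–2:45 pm.
B \ A = 3:05 am–3:10 am.
Union of the two gives the symmetric difference.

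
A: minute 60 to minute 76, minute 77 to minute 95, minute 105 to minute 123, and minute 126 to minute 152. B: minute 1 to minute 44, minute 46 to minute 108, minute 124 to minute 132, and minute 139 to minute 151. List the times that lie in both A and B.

minute 60 to minute 76, minute 77 to minute 95, minute 105 to minute 108, minute 126 to minute 132, minute 139 to minute 151

minute 60 to minute 76 meets the second set on minute 60 to minute 76.
minute 77 to minute 95 meets the second set on minute 77 to minute 95.
minute 105 to minute 123 meets the second set on minute 105 to minute 108.
minute 126 to minute 152 meets the second set on minute 126 to minute 132, minute 139 to minute 151.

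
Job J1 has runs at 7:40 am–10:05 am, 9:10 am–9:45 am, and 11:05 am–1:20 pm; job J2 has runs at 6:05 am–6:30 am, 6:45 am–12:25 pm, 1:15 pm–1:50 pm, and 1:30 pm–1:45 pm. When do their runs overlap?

Merge the first list: 7:40 am–10:05 am, 11:05 am–1:20 pm.
Merge the second list: 6:05 am–6:30 am, 6:45 am–12:25 pm, 1:15 pm–1:50 pm.
7:40 am–10:05 am overlaps B on 7:40 am–10:05 am.
11:05 am–1:20 pm overlaps B on 11:05 am–12:25 pm, 1:15 pm–1:20 pm.

7:40 am–10:05 am, 11:05 am–12:25 pm, 1:15 pm–1:20 pm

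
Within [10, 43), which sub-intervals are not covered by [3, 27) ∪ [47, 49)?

After merging, the occupied span is [3, 27), [47, 49).
Complement within [10, 43): [27, 43).

[27, 43)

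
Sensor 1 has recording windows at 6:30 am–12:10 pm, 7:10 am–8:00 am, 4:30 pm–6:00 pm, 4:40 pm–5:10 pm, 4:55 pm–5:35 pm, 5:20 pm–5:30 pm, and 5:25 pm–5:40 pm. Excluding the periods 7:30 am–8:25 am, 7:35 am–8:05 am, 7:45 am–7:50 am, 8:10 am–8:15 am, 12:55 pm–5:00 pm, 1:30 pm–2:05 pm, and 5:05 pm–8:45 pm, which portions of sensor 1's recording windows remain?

Merge the first list: 6:30 am–12:10 pm, 4:30 pm–6:00 pm.
Merge the second list: 7:30 am–8:25 am, 12:55 pm–5:00 pm, 5:05 pm–8:45 pm.
6:30 am–12:10 pm with B removed leaves 6:30 am–7:30 am, 8:25 am–12:10 pm.
4:30 pm–6:00 pm with B removed leaves 5:00 pm–5:05 pm.

6:30 am–7:30 am, 8:25 am–12:10 pm, 5:00 pm–5:05 pm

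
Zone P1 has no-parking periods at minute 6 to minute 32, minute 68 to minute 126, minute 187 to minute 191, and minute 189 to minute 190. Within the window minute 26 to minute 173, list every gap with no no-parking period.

minute 32 to minute 68, minute 126 to minute 173

Covered (merged): minute 6 to minute 32, minute 68 to minute 126, minute 187 to minute 191.
Complement within minute 26 to minute 173: minute 32 to minute 68, minute 126 to minute 173.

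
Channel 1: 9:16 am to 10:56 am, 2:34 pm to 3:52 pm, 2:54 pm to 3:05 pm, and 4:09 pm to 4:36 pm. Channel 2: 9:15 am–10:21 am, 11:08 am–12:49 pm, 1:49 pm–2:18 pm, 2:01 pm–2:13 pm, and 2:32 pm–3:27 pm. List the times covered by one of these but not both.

9:15 am–9:16 am, 10:21 am–10:56 am, 11:08 am–12:49 pm, 1:49 pm–2:18 pm, 2:32 pm–2:34 pm, 3:27 pm–3:52 pm, 4:09 pm–4:36 pm

First set merges to 9:16 am–10:56 am, 2:34 pm–3:52 pm, 4:09 pm–4:36 pm.
Second set merges to 9:15 am–10:21 am, 11:08 am–12:49 pm, 1:49 pm–2:18 pm, 2:32 pm–3:27 pm.
A \ B = 10:21 am–10:56 am, 3:27 pm–3:52 pm, 4:09 pm–4:36 pm.
B \ A = 9:15 am–9:16 am, 11:08 am–12:49 pm, 1:49 pm–2:18 pm, 2:32 pm–2:34 pm.
Union of the two gives the symmetric difference.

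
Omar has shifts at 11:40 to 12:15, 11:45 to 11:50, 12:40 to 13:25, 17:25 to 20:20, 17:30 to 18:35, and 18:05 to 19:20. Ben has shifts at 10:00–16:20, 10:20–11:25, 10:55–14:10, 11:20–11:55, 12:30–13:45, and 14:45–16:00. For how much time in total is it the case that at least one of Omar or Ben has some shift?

9 h 15 min

Merge the first list: 11:40-12:15, 12:40-13:25, 17:25-20:20.
Merge the second list: 10:00-16:20.
A ∪ B = 10:00-16:20, 17:25-20:20.
Total: 6 h 20 min + 2 h 55 min = 9 h 15 min.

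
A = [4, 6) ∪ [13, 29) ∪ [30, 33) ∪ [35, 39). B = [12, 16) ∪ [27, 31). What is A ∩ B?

[4, 6) falls entirely outside B.
[13, 29) overlaps B on [13, 16), [27, 29).
[30, 33) overlaps B on [30, 31).
[35, 39) falls entirely outside B.

[13, 16) ∪ [27, 29) ∪ [30, 31)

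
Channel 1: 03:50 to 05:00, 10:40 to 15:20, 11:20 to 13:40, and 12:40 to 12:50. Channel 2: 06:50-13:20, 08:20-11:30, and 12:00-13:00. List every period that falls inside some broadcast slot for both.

First set merges to 03:50–05:00, 10:40–15:20.
Second set merges to 06:50–13:20.
03:50–05:00 falls entirely outside B.
10:40–15:20 overlaps B on 10:40–13:20.

10:40–13:20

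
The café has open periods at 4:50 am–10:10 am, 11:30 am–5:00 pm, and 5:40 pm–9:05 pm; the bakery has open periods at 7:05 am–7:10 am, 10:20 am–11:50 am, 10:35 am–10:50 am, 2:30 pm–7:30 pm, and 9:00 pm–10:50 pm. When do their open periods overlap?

7:05 am–7:10 am, 11:30 am–11:50 am, 2:30 pm–5:00 pm, 5:40 pm–7:30 pm, 9:00 pm–9:05 pm

Merge the second list: 7:05 am–7:10 am, 10:20 am–11:50 am, 2:30 pm–7:30 pm, 9:00 pm–10:50 pm.
4:50 am–10:10 am ∩ B → 7:05 am–7:10 am.
11:30 am–5:00 pm ∩ B → 11:30 am–11:50 am, 2:30 pm–5:00 pm.
5:40 pm–9:05 pm ∩ B → 5:40 pm–7:30 pm, 9:00 pm–9:05 pm.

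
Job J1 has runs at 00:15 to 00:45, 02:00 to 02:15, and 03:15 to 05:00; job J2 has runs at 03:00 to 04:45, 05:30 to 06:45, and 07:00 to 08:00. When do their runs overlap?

00:15-00:45 meets no B interval.
02:00-02:15 meets no B interval.
03:15-05:00 ∩ B → 03:15-04:45.

03:15-04:45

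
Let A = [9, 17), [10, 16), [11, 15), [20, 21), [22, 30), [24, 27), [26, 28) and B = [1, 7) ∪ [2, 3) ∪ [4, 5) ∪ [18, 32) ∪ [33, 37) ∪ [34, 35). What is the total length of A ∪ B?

32

First set merges to [9, 17), [20, 21), [22, 30).
Second set merges to [1, 7), [18, 32), [33, 37).
A ∪ B = [1, 7), [9, 17), [18, 32), [33, 37).
Total: 6 + 8 + 14 + 4 = 32.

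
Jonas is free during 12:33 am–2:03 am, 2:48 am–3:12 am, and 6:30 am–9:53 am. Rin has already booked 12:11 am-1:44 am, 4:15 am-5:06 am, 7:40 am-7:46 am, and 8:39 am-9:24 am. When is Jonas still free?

1:44 am–2:03 am, 2:48 am–3:12 am, 6:30 am–7:40 am, 7:46 am–8:39 am, 9:24 am–9:53 am

12:33 am–2:03 am \ B = 1:44 am–2:03 am.
2:48 am–3:12 am: nothing removed.
6:30 am–9:53 am \ B = 6:30 am–7:40 am, 7:46 am–8:39 am, 9:24 am–9:53 am.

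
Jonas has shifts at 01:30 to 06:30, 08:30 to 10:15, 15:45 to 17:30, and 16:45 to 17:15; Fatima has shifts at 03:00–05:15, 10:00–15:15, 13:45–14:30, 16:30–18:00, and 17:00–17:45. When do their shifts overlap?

03:00-05:15, 10:00-10:15, 16:30-17:30

A, merged: 01:30-06:30, 08:30-10:15, 15:45-17:30.
B, merged: 03:00-05:15, 10:00-15:15, 16:30-18:00.
01:30-06:30 meets the second set on 03:00-05:15.
08:30-10:15 meets the second set on 10:00-10:15.
15:45-17:30 meets the second set on 16:30-17:30.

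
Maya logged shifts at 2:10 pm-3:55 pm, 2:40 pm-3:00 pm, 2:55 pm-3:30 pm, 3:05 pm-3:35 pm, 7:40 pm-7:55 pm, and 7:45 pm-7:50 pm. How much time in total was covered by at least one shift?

2 h

Merged: 2:10 pm-3:55 pm, 7:40 pm-7:55 pm.
Lengths: 1 h 45 min + 15 min = 2 h.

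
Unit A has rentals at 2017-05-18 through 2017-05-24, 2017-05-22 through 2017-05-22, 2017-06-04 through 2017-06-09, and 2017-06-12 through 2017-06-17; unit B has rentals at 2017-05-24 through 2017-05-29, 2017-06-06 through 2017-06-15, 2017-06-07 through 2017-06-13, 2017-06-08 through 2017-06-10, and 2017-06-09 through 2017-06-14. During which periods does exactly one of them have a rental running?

First set merges to 2017-05-18 through 2017-05-24, 2017-06-04 through 2017-06-09, 2017-06-12 through 2017-06-17.
Second set merges to 2017-05-24 through 2017-05-29, 2017-06-06 through 2017-06-15.
Only in the first: 2017-05-18 through 2017-05-23, 2017-06-04 through 2017-06-05, 2017-06-16 through 2017-06-17.
Only in the second: 2017-05-25 through 2017-05-29, 2017-06-10 through 2017-06-11.
Together these are the periods covered by exactly one.

2017-05-18 through 2017-05-23, 2017-05-25 through 2017-05-29, 2017-06-04 through 2017-06-05, 2017-06-10 through 2017-06-11, 2017-06-16 through 2017-06-17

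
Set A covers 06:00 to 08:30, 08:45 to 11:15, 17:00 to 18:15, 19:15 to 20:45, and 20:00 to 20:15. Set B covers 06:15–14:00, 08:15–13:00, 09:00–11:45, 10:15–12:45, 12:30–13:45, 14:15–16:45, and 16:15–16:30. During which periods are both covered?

06:15–08:30, 08:45–11:15

Merge the first list: 06:00–08:30, 08:45–11:15, 17:00–18:15, 19:15–20:45.
Merge the second list: 06:15–14:00, 14:15–16:45.
06:00–08:30 ∩ B → 06:15–08:30.
08:45–11:15 ∩ B → 08:45–11:15.
17:00–18:15 meets no B interval.
19:15–20:45 meets no B interval.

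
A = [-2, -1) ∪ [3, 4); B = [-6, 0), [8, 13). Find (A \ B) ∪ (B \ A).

[-6, -2) ∪ [-1, 0) ∪ [3, 4) ∪ [8, 13)

A but not B: [3, 4).
B but not A: [-6, -2), [-1, 0), [8, 13).
Combining gives A △ B.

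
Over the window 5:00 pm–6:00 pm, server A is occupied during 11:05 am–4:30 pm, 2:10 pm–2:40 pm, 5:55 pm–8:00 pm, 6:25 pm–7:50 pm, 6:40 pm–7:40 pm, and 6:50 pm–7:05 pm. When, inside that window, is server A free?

5:00 pm–5:55 pm

The merged coverage is 11:05 am–4:30 pm, 5:55 pm–8:00 pm.
Gaps within 5:00 pm–6:00 pm: 5:00 pm–5:55 pm.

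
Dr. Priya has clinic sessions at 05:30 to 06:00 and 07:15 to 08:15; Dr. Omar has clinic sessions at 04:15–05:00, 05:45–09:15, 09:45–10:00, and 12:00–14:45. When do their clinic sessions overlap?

05:30–06:00 overlaps B on 05:45–06:00.
07:15–08:15 overlaps B on 07:15–08:15.

05:45–06:00, 07:15–08:15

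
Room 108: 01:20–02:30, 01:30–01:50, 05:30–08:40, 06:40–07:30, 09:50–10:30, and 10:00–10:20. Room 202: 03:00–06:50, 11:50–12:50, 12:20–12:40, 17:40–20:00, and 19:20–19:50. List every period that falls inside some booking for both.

First set merges to 01:20–02:30, 05:30–08:40, 09:50–10:30.
Second set merges to 03:00–06:50, 11:50–12:50, 17:40–20:00.
01:20–02:30 falls entirely outside B.
05:30–08:40 overlaps B on 05:30–06:50.
09:50–10:30 falls entirely outside B.

05:30–06:50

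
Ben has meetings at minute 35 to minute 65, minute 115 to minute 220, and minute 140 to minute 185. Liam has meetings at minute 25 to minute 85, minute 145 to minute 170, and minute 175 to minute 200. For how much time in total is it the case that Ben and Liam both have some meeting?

80 minutes

First set merges to minute 35 to minute 65, minute 115 to minute 220.
A ∩ B = minute 35 to minute 65, minute 145 to minute 170, minute 175 to minute 200.
Total: 30 minutes + 25 minutes + 25 minutes = 80 minutes.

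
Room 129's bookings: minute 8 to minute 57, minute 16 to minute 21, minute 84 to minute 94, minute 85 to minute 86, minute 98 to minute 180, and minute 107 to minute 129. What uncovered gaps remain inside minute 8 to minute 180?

The merged coverage is minute 8 to minute 57, minute 84 to minute 94, minute 98 to minute 180.
Gaps within minute 8 to minute 180: minute 57 to minute 84, minute 94 to minute 98.

minute 57 to minute 84, minute 94 to minute 98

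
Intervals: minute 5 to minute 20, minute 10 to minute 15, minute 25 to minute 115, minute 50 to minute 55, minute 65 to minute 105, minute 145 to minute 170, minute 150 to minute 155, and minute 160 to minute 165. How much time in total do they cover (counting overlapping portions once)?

Merged: minute 5 to minute 20, minute 25 to minute 115, minute 145 to minute 170.
Lengths: 15 minutes + 90 minutes + 25 minutes = 130 minutes.

130 minutes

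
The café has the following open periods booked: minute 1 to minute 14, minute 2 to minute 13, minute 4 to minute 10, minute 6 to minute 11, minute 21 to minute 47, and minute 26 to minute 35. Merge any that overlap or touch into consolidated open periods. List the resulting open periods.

minute 2 to minute 13 overlaps/touches minute 1 to minute 14 → extend to minute 1 to minute 14.
minute 4 to minute 10 overlaps/touches minute 1 to minute 14 → extend to minute 1 to minute 14.
minute 6 to minute 11 overlaps/touches minute 1 to minute 14 → extend to minute 1 to minute 14.
minute 21 to minute 47 is disjoint → start new block.
minute 26 to minute 35 overlaps/touches minute 21 to minute 47 → extend to minute 21 to minute 47.

minute 1 to minute 14, minute 21 to minute 47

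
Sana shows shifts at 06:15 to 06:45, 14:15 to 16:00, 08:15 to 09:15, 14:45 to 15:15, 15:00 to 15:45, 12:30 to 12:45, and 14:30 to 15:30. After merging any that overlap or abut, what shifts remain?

Sort by start: 06:15–06:45, 08:15–09:15, 12:30–12:45, 14:15–16:00, 14:30–15:30, 14:45–15:15, 15:00–15:45.
08:15–09:15 is disjoint → start new block.
12:30–12:45 is disjoint → start new block.
14:15–16:00 is disjoint → start new block.
14:30–15:30 overlaps/touches 14:15–16:00 → extend to 14:15–16:00.
14:45–15:15 overlaps/touches 14:15–16:00 → extend to 14:15–16:00.
15:00–15:45 overlaps/touches 14:15–16:00 → extend to 14:15–16:00.

06:15–06:45, 08:15–09:15, 12:30–12:45, 14:15–16:00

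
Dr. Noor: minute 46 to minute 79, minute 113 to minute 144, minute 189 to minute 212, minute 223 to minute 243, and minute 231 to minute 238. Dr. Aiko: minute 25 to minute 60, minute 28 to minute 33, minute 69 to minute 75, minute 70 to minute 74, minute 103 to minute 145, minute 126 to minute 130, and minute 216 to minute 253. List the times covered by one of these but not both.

minute 25 to minute 46, minute 60 to minute 69, minute 75 to minute 79, minute 103 to minute 113, minute 144 to minute 145, minute 189 to minute 212, minute 216 to minute 223, minute 243 to minute 253

First set merges to minute 46 to minute 79, minute 113 to minute 144, minute 189 to minute 212, minute 223 to minute 243.
Second set merges to minute 25 to minute 60, minute 69 to minute 75, minute 103 to minute 145, minute 216 to minute 253.
A \ B = minute 60 to minute 69, minute 75 to minute 79, minute 189 to minute 212.
B \ A = minute 25 to minute 46, minute 103 to minute 113, minute 144 to minute 145, minute 216 to minute 223, minute 243 to minute 253.
Union of the two gives the symmetric difference.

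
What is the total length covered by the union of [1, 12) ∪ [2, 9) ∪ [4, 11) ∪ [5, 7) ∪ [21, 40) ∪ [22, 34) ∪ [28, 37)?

30

Merged: [1, 12), [21, 40).
Lengths: 11 + 19 = 30.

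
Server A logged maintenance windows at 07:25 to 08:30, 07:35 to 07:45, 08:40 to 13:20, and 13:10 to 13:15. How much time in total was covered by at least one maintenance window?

Merged: 07:25-08:30, 08:40-13:20.
Lengths: 1 h 5 min + 4 h 40 min = 5 h 45 min.

5 h 45 min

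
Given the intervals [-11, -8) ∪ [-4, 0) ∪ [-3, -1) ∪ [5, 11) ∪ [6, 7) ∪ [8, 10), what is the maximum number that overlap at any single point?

2

Walk the sorted start/end points keeping a running depth.
The depth first hits 2 at -3.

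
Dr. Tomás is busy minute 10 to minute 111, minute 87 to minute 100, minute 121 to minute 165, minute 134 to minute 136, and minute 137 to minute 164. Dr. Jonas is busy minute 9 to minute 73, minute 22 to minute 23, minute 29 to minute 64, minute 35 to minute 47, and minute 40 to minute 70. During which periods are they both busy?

minute 10 to minute 73

First set merges to minute 10 to minute 111, minute 121 to minute 165.
Second set merges to minute 9 to minute 73.
minute 10 to minute 111 overlaps B on minute 10 to minute 73.
minute 121 to minute 165 falls entirely outside B.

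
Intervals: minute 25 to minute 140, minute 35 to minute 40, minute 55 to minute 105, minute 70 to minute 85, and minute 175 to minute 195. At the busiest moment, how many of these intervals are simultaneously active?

Walk the sorted start/end points keeping a running depth.
The depth first hits 3 at minute 70.

3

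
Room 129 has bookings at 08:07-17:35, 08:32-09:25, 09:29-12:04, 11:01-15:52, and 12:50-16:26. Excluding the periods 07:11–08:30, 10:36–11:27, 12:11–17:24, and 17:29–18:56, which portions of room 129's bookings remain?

A, merged: 08:07–17:35.
08:07–17:35 with B removed leaves 08:30–10:36, 11:27–12:11, 17:24–17:29.

08:30–10:36, 11:27–12:11, 17:24–17:29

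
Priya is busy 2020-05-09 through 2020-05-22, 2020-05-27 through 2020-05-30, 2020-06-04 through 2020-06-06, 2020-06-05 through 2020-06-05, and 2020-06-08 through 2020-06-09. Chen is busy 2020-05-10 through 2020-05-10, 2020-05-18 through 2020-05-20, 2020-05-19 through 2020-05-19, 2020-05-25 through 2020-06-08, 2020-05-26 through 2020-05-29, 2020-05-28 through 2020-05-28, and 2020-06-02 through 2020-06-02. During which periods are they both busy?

First set merges to 2020-05-09 through 2020-05-22, 2020-05-27 through 2020-05-30, 2020-06-04 through 2020-06-06, 2020-06-08 through 2020-06-09.
Second set merges to 2020-05-10 through 2020-05-10, 2020-05-18 through 2020-05-20, 2020-05-25 through 2020-06-08.
2020-05-09 through 2020-05-22 ∩ B → 2020-05-10 through 2020-05-10, 2020-05-18 through 2020-05-20.
2020-05-27 through 2020-05-30 ∩ B → 2020-05-27 through 2020-05-30.
2020-06-04 through 2020-06-06 ∩ B → 2020-06-04 through 2020-06-06.
2020-06-08 through 2020-06-09 ∩ B → 2020-06-08 through 2020-06-08.

2020-05-10 through 2020-05-10, 2020-05-18 through 2020-05-20, 2020-05-27 through 2020-05-30, 2020-06-04 through 2020-06-06, 2020-06-08 through 2020-06-08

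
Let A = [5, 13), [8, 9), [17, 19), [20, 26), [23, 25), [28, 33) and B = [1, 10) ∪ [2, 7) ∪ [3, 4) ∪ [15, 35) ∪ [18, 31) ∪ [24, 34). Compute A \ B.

[10, 13)

First set merges to [5, 13), [17, 19), [20, 26), [28, 33).
Second set merges to [1, 10), [15, 35).
[5, 13) \ B = [10, 13).
[17, 19): entirely removed.
[20, 26): entirely removed.
[28, 33): entirely removed.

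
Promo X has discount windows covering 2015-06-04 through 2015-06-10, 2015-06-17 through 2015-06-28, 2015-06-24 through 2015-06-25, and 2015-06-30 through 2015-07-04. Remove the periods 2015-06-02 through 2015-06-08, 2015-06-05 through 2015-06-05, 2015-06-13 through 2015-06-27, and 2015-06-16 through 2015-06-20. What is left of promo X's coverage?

2015-06-09 through 2015-06-10, 2015-06-28 through 2015-06-28, 2015-06-30 through 2015-07-04

First set merges to 2015-06-04 through 2015-06-10, 2015-06-17 through 2015-06-28, 2015-06-30 through 2015-07-04.
Second set merges to 2015-06-02 through 2015-06-08, 2015-06-13 through 2015-06-27.
2015-06-04 through 2015-06-10 minus B → 2015-06-09 through 2015-06-10.
2015-06-17 through 2015-06-28 minus B → 2015-06-28 through 2015-06-28.
2015-06-30 through 2015-07-04: no B overlap → unchanged.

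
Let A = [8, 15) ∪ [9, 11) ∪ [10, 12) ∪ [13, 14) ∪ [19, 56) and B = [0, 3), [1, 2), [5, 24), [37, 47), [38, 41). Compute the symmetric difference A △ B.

[0, 3) ∪ [5, 8) ∪ [15, 19) ∪ [24, 37) ∪ [47, 56)

Merge the first list: [8, 15), [19, 56).
Merge the second list: [0, 3), [5, 24), [37, 47).
A but not B: [24, 37), [47, 56).
B but not A: [0, 3), [5, 8), [15, 19).
Combining gives A △ B.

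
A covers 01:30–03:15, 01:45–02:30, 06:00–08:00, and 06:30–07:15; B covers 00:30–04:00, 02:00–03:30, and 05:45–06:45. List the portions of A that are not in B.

06:45-08:00

Merge the first list: 01:30-03:15, 06:00-08:00.
Merge the second list: 00:30-04:00, 05:45-06:45.
01:30-03:15: fully covered by B → removed.
06:00-08:00 minus B → 06:45-08:00.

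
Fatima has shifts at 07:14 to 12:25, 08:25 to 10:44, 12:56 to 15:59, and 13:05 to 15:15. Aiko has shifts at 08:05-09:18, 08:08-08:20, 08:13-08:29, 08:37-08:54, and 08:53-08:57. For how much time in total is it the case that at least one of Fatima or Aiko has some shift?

8 h 14 min

Merge the first list: 07:14-12:25, 12:56-15:59.
Merge the second list: 08:05-09:18.
A ∪ B = 07:14-12:25, 12:56-15:59.
Total: 5 h 11 min + 3 h 3 min = 8 h 14 min.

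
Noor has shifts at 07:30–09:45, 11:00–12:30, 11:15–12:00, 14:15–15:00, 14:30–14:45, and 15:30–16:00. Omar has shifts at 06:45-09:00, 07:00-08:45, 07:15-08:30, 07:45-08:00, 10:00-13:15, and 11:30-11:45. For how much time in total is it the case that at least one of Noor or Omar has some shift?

7 h 30 min

A, merged: 07:30–09:45, 11:00–12:30, 14:15–15:00, 15:30–16:00.
B, merged: 06:45–09:00, 10:00–13:15.
A ∪ B = 06:45–09:45, 10:00–13:15, 14:15–15:00, 15:30–16:00.
Total: 3 h + 3 h 15 min + 45 min + 30 min = 7 h 30 min.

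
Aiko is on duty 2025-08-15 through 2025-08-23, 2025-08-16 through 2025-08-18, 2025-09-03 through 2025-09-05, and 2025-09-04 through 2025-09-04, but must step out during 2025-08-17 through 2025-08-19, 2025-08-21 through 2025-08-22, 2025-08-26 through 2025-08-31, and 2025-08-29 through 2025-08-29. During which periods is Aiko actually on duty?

2025-08-15 through 2025-08-16, 2025-08-20 through 2025-08-20, 2025-08-23 through 2025-08-23, 2025-09-03 through 2025-09-05

First set merges to 2025-08-15 through 2025-08-23, 2025-09-03 through 2025-09-05.
Second set merges to 2025-08-17 through 2025-08-19, 2025-08-21 through 2025-08-22, 2025-08-26 through 2025-08-31.
2025-08-15 through 2025-08-23 with B removed leaves 2025-08-15 through 2025-08-16, 2025-08-20 through 2025-08-20, 2025-08-23 through 2025-08-23.
2025-09-03 through 2025-09-05 is untouched.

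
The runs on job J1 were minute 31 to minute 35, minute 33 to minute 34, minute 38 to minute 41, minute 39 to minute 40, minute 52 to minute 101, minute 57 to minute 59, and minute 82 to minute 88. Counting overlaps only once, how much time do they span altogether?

Merged: minute 31 to minute 35, minute 38 to minute 41, minute 52 to minute 101.
Lengths: 4 minutes + 3 minutes + 49 minutes = 56 minutes.

56 minutes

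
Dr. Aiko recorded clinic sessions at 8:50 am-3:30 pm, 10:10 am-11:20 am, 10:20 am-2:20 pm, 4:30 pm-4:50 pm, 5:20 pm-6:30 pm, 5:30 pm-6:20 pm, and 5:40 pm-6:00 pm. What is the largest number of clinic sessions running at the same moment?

3

Sweep endpoints in order; track running count of active intervals.
Peak of 3 reached at 10:20 am.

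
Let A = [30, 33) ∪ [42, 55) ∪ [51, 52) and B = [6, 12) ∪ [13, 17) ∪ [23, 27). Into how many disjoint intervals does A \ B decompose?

First set merges to [30, 33), [42, 55).
A \ B = [30, 33), [42, 55).
That is 2 disjoint pieces.

2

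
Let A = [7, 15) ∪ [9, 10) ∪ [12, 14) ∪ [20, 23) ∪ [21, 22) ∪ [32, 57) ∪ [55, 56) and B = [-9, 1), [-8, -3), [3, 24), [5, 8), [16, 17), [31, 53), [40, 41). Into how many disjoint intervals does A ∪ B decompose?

Merge the first list: [7, 15), [20, 23), [32, 57).
Merge the second list: [-9, 1), [3, 24), [31, 53).
A ∪ B = [-9, 1), [3, 24), [31, 57).
That is 3 disjoint pieces.

3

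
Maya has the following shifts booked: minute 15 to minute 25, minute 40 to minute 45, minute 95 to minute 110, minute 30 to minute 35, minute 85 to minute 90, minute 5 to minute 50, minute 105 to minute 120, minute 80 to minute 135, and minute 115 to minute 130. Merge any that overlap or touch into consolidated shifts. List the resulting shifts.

Sort by start: minute 5 to minute 50, minute 15 to minute 25, minute 30 to minute 35, minute 40 to minute 45, minute 80 to minute 135, minute 85 to minute 90, minute 95 to minute 110, minute 105 to minute 120, minute 115 to minute 130.
minute 15 to minute 25 overlaps/touches minute 5 to minute 50 → extend to minute 5 to minute 50.
minute 30 to minute 35 overlaps/touches minute 5 to minute 50 → extend to minute 5 to minute 50.
minute 40 to minute 45 overlaps/touches minute 5 to minute 50 → extend to minute 5 to minute 50.
minute 80 to minute 135 is disjoint → start new block.
minute 85 to minute 90 overlaps/touches minute 80 to minute 135 → extend to minute 80 to minute 135.
minute 95 to minute 110 overlaps/touches minute 80 to minute 135 → extend to minute 80 to minute 135.
minute 105 to minute 120 overlaps/touches minute 80 to minute 135 → extend to minute 80 to minute 135.
minute 115 to minute 130 overlaps/touches minute 80 to minute 135 → extend to minute 80 to minute 135.

minute 5 to minute 50, minute 80 to minute 135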